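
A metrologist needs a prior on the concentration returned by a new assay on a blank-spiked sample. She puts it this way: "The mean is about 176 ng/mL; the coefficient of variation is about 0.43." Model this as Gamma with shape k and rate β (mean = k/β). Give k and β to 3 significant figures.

For Gamma(k, rate β): mean = k/β, variance = k/β², so CV = 1/√k.
CV = 0.43, hence k = 1/CV² = 5.41.
Then β = k/mean = 5.41/176 = 0.0307.

k ≈ 5.41, β ≈ 0.0307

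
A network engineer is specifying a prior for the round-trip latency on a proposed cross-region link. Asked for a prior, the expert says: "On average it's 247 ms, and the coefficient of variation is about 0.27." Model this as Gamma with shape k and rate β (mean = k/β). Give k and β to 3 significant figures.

k ≈ 13.7, β ≈ 0.0555

For Gamma(k, rate β): mean = k/β, variance = k/β², so CV = 1/√k.
CV = 0.27, hence k = 1/CV² = 13.7.
Then β = k/mean = 13.7/247 = 0.0555.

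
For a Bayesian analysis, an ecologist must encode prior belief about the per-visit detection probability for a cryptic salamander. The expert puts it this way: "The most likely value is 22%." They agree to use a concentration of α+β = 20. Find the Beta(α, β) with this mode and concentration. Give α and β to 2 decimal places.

For α,β > 1 the Beta mode is (α−1)/(α+β−2). With α+β = 20, the mode is (α−1)/18.
Set (α−1)/18 = 0.22 → α = 1 + 0.22·18 = 4.96.
β = 20 − α = 15.04.

α = 4.96, β = 15.04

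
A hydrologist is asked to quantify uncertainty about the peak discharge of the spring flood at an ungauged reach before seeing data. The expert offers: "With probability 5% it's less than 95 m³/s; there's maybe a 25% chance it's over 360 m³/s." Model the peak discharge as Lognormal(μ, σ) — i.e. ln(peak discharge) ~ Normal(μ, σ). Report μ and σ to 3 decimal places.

μ ≈ 5.499, σ ≈ 0.574

If T ~ Lognormal(μ,σ) then ln T ~ Normal(μ,σ), so the p-quantile of ln T is μ + z_p·σ.
ln(95) = 4.554 and ln(360) = 5.886; z_{0.05} = -1.645, z_{0.75} = 0.6745.
σ = (5.886 − 4.554)/(0.6745 − (-1.645)) = 0.574.
μ = 4.554 − (-1.645)·0.574 = 5.499.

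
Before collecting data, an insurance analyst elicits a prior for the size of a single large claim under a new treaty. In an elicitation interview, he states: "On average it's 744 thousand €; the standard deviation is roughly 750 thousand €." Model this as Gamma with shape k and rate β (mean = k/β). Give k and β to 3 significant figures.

For Gamma(k, rate β): mean = k/β, variance = k/β², so CV = 1/√k.
CV = SD/mean = 750/744 = 1.008, hence k = 1/CV² = 0.984.
Then β = k/mean = 0.984/744 = 0.00132.

k ≈ 0.984, β ≈ 0.00132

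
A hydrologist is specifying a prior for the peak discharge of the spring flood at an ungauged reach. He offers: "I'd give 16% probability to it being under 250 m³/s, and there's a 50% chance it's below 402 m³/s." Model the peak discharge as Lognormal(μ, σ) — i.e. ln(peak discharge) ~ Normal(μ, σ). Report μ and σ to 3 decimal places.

If T ~ Lognormal(μ,σ) then ln T ~ Normal(μ,σ), so the p-quantile of ln T is μ + z_p·σ.
ln(250) = 5.521 and ln(402) = 5.996; z_{0.16} = -0.9945, z_{0.5} = 0.
σ = (5.996 − 5.521)/(0 − (-0.9945)) = 0.478.
μ = 5.521 − (-0.9945)·0.478 = 5.996.

μ ≈ 5.996, σ ≈ 0.478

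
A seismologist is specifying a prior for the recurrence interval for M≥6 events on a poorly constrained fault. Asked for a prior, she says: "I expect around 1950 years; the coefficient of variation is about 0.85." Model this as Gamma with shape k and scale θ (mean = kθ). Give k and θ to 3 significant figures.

For Gamma(k, scale θ): mean = kθ, variance = kθ², so CV = 1/√k.
CV = 0.85, hence k = 1/CV² = 1.38.
Then θ = mean/k = 1950/1.38 = 1410.

k ≈ 1.38, θ ≈ 1410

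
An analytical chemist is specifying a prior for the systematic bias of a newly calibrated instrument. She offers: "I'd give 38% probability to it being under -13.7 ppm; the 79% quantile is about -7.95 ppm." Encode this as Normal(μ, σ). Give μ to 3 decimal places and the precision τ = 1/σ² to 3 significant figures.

μ = -12.120, τ = 0.0374

The p-quantile of Normal(μ,σ) is μ + z_p·σ, with z_{0.38} = -0.3055 and z_{0.79} = 0.8064.
Eliminate σ: μ = (z₂·x₁ − z₁·x₂)/(z₂ − z₁) = (0.8064·-13.7 − (-0.3055)·-7.95)/1.112 = -12.120.
Then σ = (x₂ − x₁)/(z₂ − z₁) = (-7.95 − -13.7)/1.112 = 5.171.
Precision τ = 1/σ² = 1/5.171² = 0.0374.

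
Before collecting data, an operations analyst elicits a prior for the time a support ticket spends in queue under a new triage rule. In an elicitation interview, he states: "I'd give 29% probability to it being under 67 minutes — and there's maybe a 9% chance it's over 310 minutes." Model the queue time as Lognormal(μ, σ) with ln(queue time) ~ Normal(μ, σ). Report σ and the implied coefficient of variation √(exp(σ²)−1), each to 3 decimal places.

If T ~ Lognormal(μ,σ) then ln T ~ Normal(μ,σ), so the p-quantile of ln T is μ + z_p·σ.
ln(67) = 4.205 and ln(310) = 5.737; z_{0.29} = -0.5534, z_{0.91} = 1.341.
σ = (5.737 − 4.205)/(1.341 − (-0.5534)) = 0.809.
μ = 4.205 − (-0.5534)·0.809 = 4.652.
CV = √(exp(σ²)−1) = √(exp(0.6541)−1) = 0.961.

σ ≈ 0.809, CV ≈ 0.961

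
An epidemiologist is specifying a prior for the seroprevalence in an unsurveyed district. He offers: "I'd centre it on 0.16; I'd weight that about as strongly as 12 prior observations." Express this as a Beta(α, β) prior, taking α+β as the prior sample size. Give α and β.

α = 1.92, β = 10.08

Under the effective-sample-size interpretation, Beta(α, β) has prior mean α/(α+β) and prior sample size α+β.
So α+β = 12 and α/(α+β) = 0.16, giving α = 0.16·12 = 1.92 and β = 12 − 1.92 = 10.08.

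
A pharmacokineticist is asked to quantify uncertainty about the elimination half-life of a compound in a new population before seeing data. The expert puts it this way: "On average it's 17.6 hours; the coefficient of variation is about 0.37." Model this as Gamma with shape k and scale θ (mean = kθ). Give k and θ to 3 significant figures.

For Gamma(k, scale θ): mean = kθ, variance = kθ², so CV = 1/√k.
CV = 0.37, hence k = 1/CV² = 7.3.
Then θ = mean/k = 17.6/7.3 = 2.41.

k ≈ 7.3, θ ≈ 2.41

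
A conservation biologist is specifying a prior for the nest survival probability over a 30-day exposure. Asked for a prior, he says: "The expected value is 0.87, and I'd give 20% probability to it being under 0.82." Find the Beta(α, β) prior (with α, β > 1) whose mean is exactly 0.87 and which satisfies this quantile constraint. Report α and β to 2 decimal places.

α ≈ 23.88, β ≈ 3.57

With mean 0.87 fixed, write α = 0.87s, β = 0.13s where s = α+β.
Need P(θ < 0.82) = 0.2 under Beta(0.87s, 0.13s). Normal approximation: (q−m)/√(m(1−m)/s) ≈ z_{0.2} = -0.842, so s ≈ 0.87·0.13·(-0.842)²/(0.82−0.87)² = 32.0.
At s = 32.0: P(θ<0.82) ≈ 0.187. Adjusting to match 0.2 gives s ≈ 27.45.
So α = 0.87·27.45 ≈ 23.88, β = 0.13·27.45 ≈ 3.57.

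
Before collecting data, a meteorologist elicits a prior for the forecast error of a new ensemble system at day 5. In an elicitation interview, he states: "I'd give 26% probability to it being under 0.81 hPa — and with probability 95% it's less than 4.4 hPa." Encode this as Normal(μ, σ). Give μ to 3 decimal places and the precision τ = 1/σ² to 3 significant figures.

μ = 1.819, τ = 0.406

For Normal(μ,σ), the p-quantile is μ + z_p·σ. Here z_{0.26} = -0.6433, z_{0.95} = 1.645.
So 0.81 = μ − 0.6433σ and 4.4 = μ + 1.645σ.
Subtracting: σ = (4.4 − 0.81)/(1.645 − (-0.6433)) = 1.569.
Then μ = 0.81 − (-0.6433)·1.569 = 1.819.
Precision τ = 1/σ² = 1/1.569² = 0.406.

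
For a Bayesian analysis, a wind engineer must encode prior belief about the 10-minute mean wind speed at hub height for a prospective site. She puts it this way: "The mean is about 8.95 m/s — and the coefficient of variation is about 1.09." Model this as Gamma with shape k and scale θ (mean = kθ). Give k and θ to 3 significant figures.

k ≈ 0.842, θ ≈ 10.6

For Gamma(k, scale θ): mean = kθ, variance = kθ², so CV = 1/√k.
CV = 1.09, hence k = 1/CV² = 0.842.
Then θ = mean/k = 8.95/0.842 = 10.6.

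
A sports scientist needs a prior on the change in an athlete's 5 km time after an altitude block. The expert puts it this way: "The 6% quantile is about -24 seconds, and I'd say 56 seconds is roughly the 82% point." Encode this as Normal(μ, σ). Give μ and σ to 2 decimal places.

μ = 26.35, σ = 32.39

For Normal(μ,σ), the p-quantile is μ + z_p·σ. Here z_{0.06} = -1.555, z_{0.82} = 0.9154.
So -24 = μ − 1.555σ and 56 = μ + 0.9154σ.
Subtracting: σ = (56 − -24)/(0.9154 − (-1.555)) = 32.39.
Then μ = -24 − (-1.555)·32.39 = 26.35.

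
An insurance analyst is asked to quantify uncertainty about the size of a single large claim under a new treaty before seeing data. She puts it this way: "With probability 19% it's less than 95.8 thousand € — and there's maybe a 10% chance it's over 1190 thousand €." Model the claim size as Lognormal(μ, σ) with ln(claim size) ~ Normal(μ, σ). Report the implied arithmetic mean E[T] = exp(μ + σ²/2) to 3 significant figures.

If T ~ Lognormal(μ,σ) then ln T ~ Normal(μ,σ), so the p-quantile of ln T is μ + z_p·σ.
ln(95.8) = 4.562 and ln(1190) = 7.082; z_{0.19} = -0.8779, z_{0.9} = 1.282.
σ = (7.082 − 4.562)/(1.282 − (-0.8779)) = 1.167.
μ = 4.562 − (-0.8779)·1.167 = 5.587.
E[T] = exp(μ + σ²/2) = exp(5.587 + 0.6806) = 527 thousand €.

E[T] ≈ 527 thousand €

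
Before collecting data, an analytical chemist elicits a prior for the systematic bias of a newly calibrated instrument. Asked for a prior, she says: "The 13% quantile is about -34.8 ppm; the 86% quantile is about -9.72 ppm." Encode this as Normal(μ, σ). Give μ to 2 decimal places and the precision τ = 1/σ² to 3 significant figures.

μ = -22.00, τ = 0.00774

For Normal(μ,σ), the p-quantile is μ + z_p·σ. Here z_{0.13} = -1.126, z_{0.86} = 1.08.
So -34.8 = μ − 1.126σ and -9.72 = μ + 1.08σ.
Subtracting: σ = (-9.72 − -34.8)/(1.08 − (-1.126)) = 11.37.
Then μ = -34.8 − (-1.126)·11.37 = -22.00.
Precision τ = 1/σ² = 1/11.37² = 0.00774.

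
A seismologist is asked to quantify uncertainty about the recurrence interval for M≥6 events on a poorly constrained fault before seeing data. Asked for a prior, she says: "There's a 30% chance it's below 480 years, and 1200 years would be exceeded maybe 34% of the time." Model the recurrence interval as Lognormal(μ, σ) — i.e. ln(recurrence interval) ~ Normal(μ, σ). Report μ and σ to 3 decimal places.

μ ≈ 6.687, σ ≈ 0.978

If T ~ Lognormal(μ,σ) then ln T ~ Normal(μ,σ), so the p-quantile of ln T is μ + z_p·σ.
ln(480) = 6.174 and ln(1200) = 7.09; z_{0.3} = -0.5244, z_{0.66} = 0.4125.
σ = (7.09 − 6.174)/(0.4125 − (-0.5244)) = 0.978.
μ = 6.174 − (-0.5244)·0.978 = 6.687.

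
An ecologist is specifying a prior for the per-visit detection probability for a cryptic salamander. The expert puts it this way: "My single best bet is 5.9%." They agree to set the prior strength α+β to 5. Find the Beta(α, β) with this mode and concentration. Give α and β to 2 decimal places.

α = 1.18, β = 3.82

For α,β > 1 the Beta mode is (α−1)/(α+β−2). With α+β = 5, the mode is (α−1)/3.
Set (α−1)/3 = 0.059 → α = 1 + 0.059·3 = 1.18.
β = 5 − α = 3.82.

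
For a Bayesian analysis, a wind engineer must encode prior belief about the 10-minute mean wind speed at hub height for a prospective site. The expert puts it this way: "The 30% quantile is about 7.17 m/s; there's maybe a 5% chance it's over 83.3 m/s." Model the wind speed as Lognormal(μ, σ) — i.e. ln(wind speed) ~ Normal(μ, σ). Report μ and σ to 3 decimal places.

μ ≈ 2.563, σ ≈ 1.131

If T ~ Lognormal(μ,σ) then ln T ~ Normal(μ,σ), so the p-quantile of ln T is μ + z_p·σ.
ln(7.17) = 1.97 and ln(83.3) = 4.422; z_{0.3} = -0.5244, z_{0.95} = 1.645.
σ = (4.422 − 1.97)/(1.645 − (-0.5244)) = 1.131.
μ = 1.97 − (-0.5244)·1.131 = 2.563.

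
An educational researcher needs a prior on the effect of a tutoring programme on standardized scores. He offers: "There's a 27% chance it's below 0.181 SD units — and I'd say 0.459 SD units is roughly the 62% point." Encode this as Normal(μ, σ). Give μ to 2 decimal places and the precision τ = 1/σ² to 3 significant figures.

The p-quantile of Normal(μ,σ) is μ + z_p·σ, with z_{0.27} = -0.6128 and z_{0.62} = 0.3055.
Eliminate σ: μ = (z₂·x₁ − z₁·x₂)/(z₂ − z₁) = (0.3055·0.181 − (-0.6128)·0.459)/0.9183 = 0.37.
Then σ = (x₂ − x₁)/(z₂ − z₁) = (0.459 − 0.181)/0.9183 = 0.30.
Precision τ = 1/σ² = 1/0.3027² = 10.9.

μ = 0.37, τ = 10.9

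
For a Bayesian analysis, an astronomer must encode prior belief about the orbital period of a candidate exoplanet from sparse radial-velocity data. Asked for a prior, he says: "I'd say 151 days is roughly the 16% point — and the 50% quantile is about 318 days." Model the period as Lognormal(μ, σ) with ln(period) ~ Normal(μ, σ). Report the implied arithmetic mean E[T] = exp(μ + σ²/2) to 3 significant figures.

E[T] ≈ 421 days

If T ~ Lognormal(μ,σ) then ln T ~ Normal(μ,σ), so the p-quantile of ln T is μ + z_p·σ.
ln(151) = 5.017 and ln(318) = 5.762; z_{0.16} = -0.9945, z_{0.5} = 0.
σ = (5.762 − 5.017)/(0 − (-0.9945)) = 0.749.
μ = 5.017 − (-0.9945)·0.749 = 5.762.
E[T] = exp(μ + σ²/2) = exp(5.762 + 0.2804) = 421 days.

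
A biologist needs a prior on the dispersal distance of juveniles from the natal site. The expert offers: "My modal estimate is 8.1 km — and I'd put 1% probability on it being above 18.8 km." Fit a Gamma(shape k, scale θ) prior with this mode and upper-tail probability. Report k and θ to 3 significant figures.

k ≈ 7.73, θ ≈ 1.2

Gamma(k,θ) with k>1 has mode (k−1)θ, so θ = 8.1/(k−1).
Need P(X < 18.8) = 0.99 with θ tied to k this way. Start at k = 2, θ = 8.1: P(X<18.8) ≈ 0.674.
Too low — raise k to concentrate. Iterating converges to k ≈ 7.73.
Then θ = 8.1/(7.73−1) ≈ 1.2.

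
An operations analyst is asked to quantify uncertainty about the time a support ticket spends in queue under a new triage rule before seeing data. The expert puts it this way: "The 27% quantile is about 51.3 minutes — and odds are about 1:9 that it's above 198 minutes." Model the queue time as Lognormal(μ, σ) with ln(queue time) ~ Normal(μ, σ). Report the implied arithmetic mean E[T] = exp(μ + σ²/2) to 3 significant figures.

E[T] ≈ 102 minutes

If T ~ Lognormal(μ,σ) then ln T ~ Normal(μ,σ), so the p-quantile of ln T is μ + z_p·σ.
ln(51.3) = 3.938 and ln(198) = 5.288; z_{0.27} = -0.6128, z_{0.9} = 1.282.
σ = (5.288 − 3.938)/(1.282 − (-0.6128)) = 0.713.
μ = 3.938 − (-0.6128)·0.713 = 4.375.
E[T] = exp(μ + σ²/2) = exp(4.375 + 0.2541) = 102 minutes.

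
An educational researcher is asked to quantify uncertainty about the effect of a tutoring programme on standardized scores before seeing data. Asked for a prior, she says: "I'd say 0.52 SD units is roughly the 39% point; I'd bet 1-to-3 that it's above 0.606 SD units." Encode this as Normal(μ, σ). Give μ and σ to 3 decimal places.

μ = 0.545, σ = 0.090

The p-quantile of Normal(μ,σ) is μ + z_p·σ, with z_{0.39} = -0.2793 and z_{0.75} = 0.6745.
Eliminate σ: μ = (z₂·x₁ − z₁·x₂)/(z₂ − z₁) = (0.6745·0.52 − (-0.2793)·0.606)/0.9538 = 0.545.
Then σ = (x₂ − x₁)/(z₂ − z₁) = (0.606 − 0.52)/0.9538 = 0.090.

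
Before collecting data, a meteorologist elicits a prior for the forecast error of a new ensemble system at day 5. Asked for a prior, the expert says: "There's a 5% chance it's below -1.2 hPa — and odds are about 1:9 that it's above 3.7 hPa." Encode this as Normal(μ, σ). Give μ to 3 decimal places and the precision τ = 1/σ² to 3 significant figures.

The p-quantile of Normal(μ,σ) is μ + z_p·σ, with z_{0.05} = -1.645 and z_{0.9} = 1.282.
Eliminate σ: μ = (z₂·x₁ − z₁·x₂)/(z₂ − z₁) = (1.282·-1.2 − (-1.645)·3.7)/2.926 = 1.554.
Then σ = (x₂ − x₁)/(z₂ − z₁) = (3.7 − -1.2)/2.926 = 1.674.
Precision τ = 1/σ² = 1/1.674² = 0.357.

μ = 1.554, τ = 0.357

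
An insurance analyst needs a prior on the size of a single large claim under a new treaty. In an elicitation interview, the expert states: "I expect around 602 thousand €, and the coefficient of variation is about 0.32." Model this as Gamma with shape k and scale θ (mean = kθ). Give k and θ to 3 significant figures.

For Gamma(k, scale θ): mean = kθ, variance = kθ², so CV = 1/√k.
CV = 0.32, hence k = 1/CV² = 9.77.
Then θ = mean/k = 602/9.77 = 61.6.

k ≈ 9.77, θ ≈ 61.6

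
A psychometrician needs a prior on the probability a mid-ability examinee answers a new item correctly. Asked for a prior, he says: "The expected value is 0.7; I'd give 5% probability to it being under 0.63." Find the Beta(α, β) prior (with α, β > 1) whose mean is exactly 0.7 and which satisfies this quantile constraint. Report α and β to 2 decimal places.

With mean 0.7 fixed, write α = 0.7s, β = 0.3s where s = α+β.
Need P(θ < 0.63) = 0.05 under Beta(0.7s, 0.3s). Normal approximation: (q−m)/√(m(1−m)/s) ≈ z_{0.05} = -1.64, so s ≈ 0.7·0.3·(-1.64)²/(0.63−0.7)² = 116.0.
At s = 116.0: P(θ<0.63) ≈ 0.054. Adjusting to match 0.05 gives s ≈ 121.40.
So α = 0.7·121.40 ≈ 84.98, β = 0.3·121.40 ≈ 36.42.

α ≈ 84.98, β ≈ 36.42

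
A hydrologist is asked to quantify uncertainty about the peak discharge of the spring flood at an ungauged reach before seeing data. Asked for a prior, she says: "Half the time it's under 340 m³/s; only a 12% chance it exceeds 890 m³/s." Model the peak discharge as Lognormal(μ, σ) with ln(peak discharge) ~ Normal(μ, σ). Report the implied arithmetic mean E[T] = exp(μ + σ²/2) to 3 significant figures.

If T ~ Lognormal(μ,σ) then ln T ~ Normal(μ,σ), so the p-quantile of ln T is μ + z_p·σ.
ln(340) = 5.829 and ln(890) = 6.791; z_{0.5} = 0, z_{0.88} = 1.175.
σ = (6.791 − 5.829)/(1.175 − (0)) = 0.819.
μ = 5.829 − (0)·0.819 = 5.829.
E[T] = exp(μ + σ²/2) = exp(5.829 + 0.3354) = 475 m³/s.

E[T] ≈ 475 m³/s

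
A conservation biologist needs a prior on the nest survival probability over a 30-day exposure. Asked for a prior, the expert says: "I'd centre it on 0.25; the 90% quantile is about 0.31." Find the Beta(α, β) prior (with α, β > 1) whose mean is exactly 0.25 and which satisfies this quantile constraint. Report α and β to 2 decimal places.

With mean 0.25 fixed, write α = 0.25s, β = 0.75s where s = α+β.
Need P(θ < 0.31) = 0.9 under Beta(0.25s, 0.75s). Normal approximation: (q−m)/√(m(1−m)/s) ≈ z_{0.9} = 1.28, so s ≈ 0.25·0.75·(1.28)²/(0.31−0.25)² = 85.5.
At s = 85.5: P(θ<0.31) ≈ 0.896. Adjusting to match 0.9 gives s ≈ 88.43.
So α = 0.25·88.43 ≈ 22.11, β = 0.75·88.43 ≈ 66.32.

α ≈ 22.11, β ≈ 66.32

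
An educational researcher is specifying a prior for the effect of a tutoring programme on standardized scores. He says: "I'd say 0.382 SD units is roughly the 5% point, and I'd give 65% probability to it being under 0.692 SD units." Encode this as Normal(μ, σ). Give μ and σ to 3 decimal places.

μ = 0.633, σ = 0.153

The p-quantile of Normal(μ,σ) is μ + z_p·σ, with z_{0.05} = -1.645 and z_{0.65} = 0.3853.
Eliminate σ: μ = (z₂·x₁ − z₁·x₂)/(z₂ − z₁) = (0.3853·0.382 − (-1.645)·0.692)/2.03 = 0.633.
Then σ = (x₂ − x₁)/(z₂ − z₁) = (0.692 − 0.382)/2.03 = 0.153.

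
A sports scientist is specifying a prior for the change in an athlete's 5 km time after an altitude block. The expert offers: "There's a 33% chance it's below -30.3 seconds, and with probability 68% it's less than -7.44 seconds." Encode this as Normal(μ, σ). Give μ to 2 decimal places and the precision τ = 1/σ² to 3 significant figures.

μ = -19.22, τ = 0.00158

The p-quantile of Normal(μ,σ) is μ + z_p·σ, with z_{0.33} = -0.4399 and z_{0.68} = 0.4677.
Eliminate σ: μ = (z₂·x₁ − z₁·x₂)/(z₂ − z₁) = (0.4677·-30.3 − (-0.4399)·-7.44)/0.9076 = -19.22.
Then σ = (x₂ − x₁)/(z₂ − z₁) = (-7.44 − -30.3)/0.9076 = 25.19.
Precision τ = 1/σ² = 1/25.19² = 0.00158.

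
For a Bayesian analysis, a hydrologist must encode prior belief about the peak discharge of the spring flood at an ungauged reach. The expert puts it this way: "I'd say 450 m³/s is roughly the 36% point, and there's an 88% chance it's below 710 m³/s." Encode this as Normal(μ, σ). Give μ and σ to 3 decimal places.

The p-quantile of Normal(μ,σ) is μ + z_p·σ, with z_{0.36} = -0.3585 and z_{0.88} = 1.175.
Eliminate σ: μ = (z₂·x₁ − z₁·x₂)/(z₂ − z₁) = (1.175·450 − (-0.3585)·710)/1.533 = 510.778.
Then σ = (x₂ − x₁)/(z₂ − z₁) = (710 − 450)/1.533 = 169.553.

μ = 510.778, σ = 169.553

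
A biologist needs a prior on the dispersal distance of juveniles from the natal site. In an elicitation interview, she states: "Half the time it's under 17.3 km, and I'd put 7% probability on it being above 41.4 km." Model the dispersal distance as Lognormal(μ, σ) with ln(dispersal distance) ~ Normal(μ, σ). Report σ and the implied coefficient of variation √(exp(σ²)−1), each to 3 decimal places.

If T ~ Lognormal(μ,σ) then ln T ~ Normal(μ,σ), so the p-quantile of ln T is μ + z_p·σ.
ln(17.3) = 2.851 and ln(41.4) = 3.723; z_{0.5} = 0, z_{0.93} = 1.476.
σ = (3.723 − 2.851)/(1.476 − (0)) = 0.591.
μ = 2.851 − (0)·0.591 = 2.851.
CV = √(exp(σ²)−1) = √(exp(0.3496)−1) = 0.647.

σ ≈ 0.591, CV ≈ 0.647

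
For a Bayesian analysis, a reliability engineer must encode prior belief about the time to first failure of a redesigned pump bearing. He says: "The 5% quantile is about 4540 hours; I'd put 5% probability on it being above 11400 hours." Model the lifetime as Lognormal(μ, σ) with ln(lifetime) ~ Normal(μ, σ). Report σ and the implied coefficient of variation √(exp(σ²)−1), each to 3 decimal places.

σ ≈ 0.280, CV ≈ 0.285

If T ~ Lognormal(μ,σ) then ln T ~ Normal(μ,σ), so the p-quantile of ln T is μ + z_p·σ.
ln(4540) = 8.421 and ln(11400) = 9.341; z_{0.05} = -1.645, z_{0.95} = 1.645.
σ = (9.341 − 8.421)/(1.645 − (-1.645)) = 0.280.
μ = 8.421 − (-1.645)·0.280 = 8.881.
CV = √(exp(σ²)−1) = √(exp(0.0783)−1) = 0.285.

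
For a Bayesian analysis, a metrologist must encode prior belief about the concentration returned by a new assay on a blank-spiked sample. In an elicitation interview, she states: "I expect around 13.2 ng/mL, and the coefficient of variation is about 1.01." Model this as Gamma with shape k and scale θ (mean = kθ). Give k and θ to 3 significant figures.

For Gamma(k, scale θ): mean = kθ, variance = kθ², so CV = 1/√k.
CV = 1.01, hence k = 1/CV² = 0.98.
Then θ = mean/k = 13.2/0.98 = 13.5.

k ≈ 0.98, θ ≈ 13.5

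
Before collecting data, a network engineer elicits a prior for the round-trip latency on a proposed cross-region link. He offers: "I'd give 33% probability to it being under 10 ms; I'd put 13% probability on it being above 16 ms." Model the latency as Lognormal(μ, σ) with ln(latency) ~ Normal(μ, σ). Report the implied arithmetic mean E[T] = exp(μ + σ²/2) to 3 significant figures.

E[T] ≈ 11.9 ms

If T ~ Lognormal(μ,σ) then ln T ~ Normal(μ,σ), so the p-quantile of ln T is μ + z_p·σ.
ln(10) = 2.303 and ln(16) = 2.773; z_{0.33} = -0.4399, z_{0.87} = 1.126.
σ = (2.773 − 2.303)/(1.126 − (-0.4399)) = 0.300.
μ = 2.303 − (-0.4399)·0.300 = 2.435.
E[T] = exp(μ + σ²/2) = exp(2.435 + 0.0450) = 11.9 ms.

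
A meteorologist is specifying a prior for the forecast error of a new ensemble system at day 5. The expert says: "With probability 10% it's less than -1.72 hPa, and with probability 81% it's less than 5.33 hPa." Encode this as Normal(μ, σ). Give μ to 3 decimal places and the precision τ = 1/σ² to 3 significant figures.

For Normal(μ,σ), the p-quantile is μ + z_p·σ. Here z_{0.1} = -1.282, z_{0.81} = 0.8779.
So -1.72 = μ − 1.282σ and 5.33 = μ + 0.8779σ.
Subtracting: σ = (5.33 − -1.72)/(0.8779 − (-1.282)) = 3.265.
Then μ = -1.72 − (-1.282)·3.265 = 2.464.
Precision τ = 1/σ² = 1/3.265² = 0.0938.

μ = 2.464, τ = 0.0938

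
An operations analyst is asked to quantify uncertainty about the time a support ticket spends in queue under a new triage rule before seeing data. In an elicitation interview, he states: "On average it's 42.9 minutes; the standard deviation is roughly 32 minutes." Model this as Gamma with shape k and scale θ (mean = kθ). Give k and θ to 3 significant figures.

k ≈ 1.8, θ ≈ 23.9

For Gamma(k, scale θ): mean = kθ, variance = kθ², so CV = 1/√k.
CV = SD/mean = 32/42.9 = 0.7459, hence k = 1/CV² = 1.8.
Then θ = mean/k = 42.9/1.8 = 23.9.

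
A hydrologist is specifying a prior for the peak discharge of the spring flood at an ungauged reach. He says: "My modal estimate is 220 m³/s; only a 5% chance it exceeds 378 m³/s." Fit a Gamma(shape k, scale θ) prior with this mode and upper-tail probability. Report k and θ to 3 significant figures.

Gamma(k,θ) with k>1 has mode (k−1)θ, so θ = 220/(k−1).
Need P(X < 378) = 0.95 with θ tied to k this way. Start at k = 2, θ = 220: P(X<378) ≈ 0.512.
Too low — raise k to concentrate. Iterating converges to k ≈ 10.5.
Then θ = 220/(10.5−1) ≈ 23.1.

k ≈ 10.5, θ ≈ 23.1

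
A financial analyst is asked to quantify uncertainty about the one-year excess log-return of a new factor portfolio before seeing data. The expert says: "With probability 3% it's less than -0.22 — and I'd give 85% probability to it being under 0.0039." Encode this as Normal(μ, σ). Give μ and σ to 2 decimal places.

μ = -0.08, σ = 0.08

The p-quantile of Normal(μ,σ) is μ + z_p·σ, with z_{0.03} = -1.881 and z_{0.85} = 1.036.
Eliminate σ: μ = (z₂·x₁ − z₁·x₂)/(z₂ − z₁) = (1.036·-0.22 − (-1.881)·0.0039)/2.917 = -0.08.
Then σ = (x₂ − x₁)/(z₂ − z₁) = (0.0039 − -0.22)/2.917 = 0.08.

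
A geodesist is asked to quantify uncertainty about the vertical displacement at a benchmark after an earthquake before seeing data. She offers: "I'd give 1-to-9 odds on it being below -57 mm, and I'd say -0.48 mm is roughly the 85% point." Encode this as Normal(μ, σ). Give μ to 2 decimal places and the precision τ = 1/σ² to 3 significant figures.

The p-quantile of Normal(μ,σ) is μ + z_p·σ, with z_{0.1} = -1.282 and z_{0.85} = 1.036.
Eliminate σ: μ = (z₂·x₁ − z₁·x₂)/(z₂ − z₁) = (1.036·-57 − (-1.282)·-0.48)/2.318 = -25.75.
Then σ = (x₂ − x₁)/(z₂ − z₁) = (-0.48 − -57)/2.318 = 24.38.
Precision τ = 1/σ² = 1/24.38² = 0.00168.

μ = -25.75, τ = 0.00168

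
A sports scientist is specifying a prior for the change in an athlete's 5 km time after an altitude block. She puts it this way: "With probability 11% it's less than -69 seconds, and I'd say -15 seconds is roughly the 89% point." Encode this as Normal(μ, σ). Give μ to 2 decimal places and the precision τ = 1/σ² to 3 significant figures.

μ = -42.00, τ = 0.00206

The p-quantile of Normal(μ,σ) is μ + z_p·σ, with z_{0.11} = -1.227 and z_{0.89} = 1.227.
Eliminate σ: μ = (z₂·x₁ − z₁·x₂)/(z₂ − z₁) = (1.227·-69 − (-1.227)·-15)/2.453 = -42.00.
Then σ = (x₂ − x₁)/(z₂ − z₁) = (-15 − -69)/2.453 = 22.01.
Precision τ = 1/σ² = 1/22.01² = 0.00206.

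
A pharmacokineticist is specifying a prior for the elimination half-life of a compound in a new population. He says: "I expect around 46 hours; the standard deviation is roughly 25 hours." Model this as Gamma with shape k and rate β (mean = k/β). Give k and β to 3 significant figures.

k ≈ 3.39, β ≈ 0.0736

For Gamma(k, rate β): mean = k/β, variance = k/β², so CV = 1/√k.
CV = SD/mean = 25/46 = 0.5435, hence k = 1/CV² = 3.39.
Then β = k/mean = 3.39/46 = 0.0736.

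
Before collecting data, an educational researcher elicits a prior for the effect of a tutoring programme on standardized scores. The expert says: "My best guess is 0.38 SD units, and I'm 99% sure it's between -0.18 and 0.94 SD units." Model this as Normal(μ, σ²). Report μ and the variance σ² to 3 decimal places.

μ = 0.380, σ² = 0.047

A symmetric 99% interval runs μ ± z·σ with z = 2.576.
Half-width = 0.56, so σ = 0.56/2.576 = 0.2174 and σ² = 0.047.
μ is the stated best guess, 0.380.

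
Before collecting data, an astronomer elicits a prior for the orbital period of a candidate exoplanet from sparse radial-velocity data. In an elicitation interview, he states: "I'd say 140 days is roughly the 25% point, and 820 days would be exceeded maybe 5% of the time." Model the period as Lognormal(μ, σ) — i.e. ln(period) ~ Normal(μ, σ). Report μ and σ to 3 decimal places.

μ ≈ 5.456, σ ≈ 0.762

If T ~ Lognormal(μ,σ) then ln T ~ Normal(μ,σ), so the p-quantile of ln T is μ + z_p·σ.
ln(140) = 4.942 and ln(820) = 6.709; z_{0.25} = -0.6745, z_{0.95} = 1.645.
σ = (6.709 − 4.942)/(1.645 − (-0.6745)) = 0.762.
μ = 4.942 − (-0.6745)·0.762 = 5.456.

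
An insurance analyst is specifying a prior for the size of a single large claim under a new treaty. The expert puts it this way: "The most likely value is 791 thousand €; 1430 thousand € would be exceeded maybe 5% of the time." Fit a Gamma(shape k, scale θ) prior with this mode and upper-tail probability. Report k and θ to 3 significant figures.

Gamma(k,θ) with k>1 has mode (k−1)θ, so θ = 791/(k−1).
Need P(X < 1430) = 0.95 with θ tied to k this way. Start at k = 2, θ = 791: P(X<1430) ≈ 0.539.
Too low — raise k to concentrate. Iterating converges to k ≈ 8.95.
Then θ = 791/(8.95−1) ≈ 99.5.

k ≈ 8.95, θ ≈ 99.5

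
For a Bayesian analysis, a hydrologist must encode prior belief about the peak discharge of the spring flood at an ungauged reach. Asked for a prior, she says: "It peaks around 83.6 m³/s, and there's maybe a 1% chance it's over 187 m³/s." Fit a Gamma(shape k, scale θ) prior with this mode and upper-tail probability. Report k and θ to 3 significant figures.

Gamma(k,θ) with k>1 has mode (k−1)θ, so θ = 83.6/(k−1).
Need P(X < 187) = 0.99 with θ tied to k this way. Start at k = 2, θ = 83.6: P(X<187) ≈ 0.654.
Too low — raise k to concentrate. Iterating converges to k ≈ 8.41.
Then θ = 83.6/(8.41−1) ≈ 11.3.

k ≈ 8.41, θ ≈ 11.3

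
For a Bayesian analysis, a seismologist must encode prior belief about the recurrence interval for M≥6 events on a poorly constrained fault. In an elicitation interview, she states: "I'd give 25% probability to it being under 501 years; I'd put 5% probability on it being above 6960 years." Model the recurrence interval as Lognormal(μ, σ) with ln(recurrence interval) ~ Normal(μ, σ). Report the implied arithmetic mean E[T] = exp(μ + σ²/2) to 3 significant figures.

E[T] ≈ 2050 years

If T ~ Lognormal(μ,σ) then ln T ~ Normal(μ,σ), so the p-quantile of ln T is μ + z_p·σ.
ln(501) = 6.217 and ln(6960) = 8.848; z_{0.25} = -0.6745, z_{0.95} = 1.645.
σ = (8.848 − 6.217)/(1.645 − (-0.6745)) = 1.135.
μ = 6.217 − (-0.6745)·1.135 = 6.982.
E[T] = exp(μ + σ²/2) = exp(6.982 + 0.6436) = 2050 years.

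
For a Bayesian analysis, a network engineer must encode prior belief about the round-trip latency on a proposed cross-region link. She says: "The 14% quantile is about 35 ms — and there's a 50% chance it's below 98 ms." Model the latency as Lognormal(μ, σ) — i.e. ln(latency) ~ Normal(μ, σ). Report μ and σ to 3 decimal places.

If T ~ Lognormal(μ,σ) then ln T ~ Normal(μ,σ), so the p-quantile of ln T is μ + z_p·σ.
ln(35) = 3.555 and ln(98) = 4.585; z_{0.14} = -1.08, z_{0.5} = 0.
σ = (4.585 − 3.555)/(0 − (-1.08)) = 0.953.
μ = 3.555 − (-1.08)·0.953 = 4.585.

μ ≈ 4.585, σ ≈ 0.953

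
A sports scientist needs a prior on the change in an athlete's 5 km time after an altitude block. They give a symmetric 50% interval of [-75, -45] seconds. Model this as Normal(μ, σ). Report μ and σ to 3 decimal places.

A symmetric 50% interval runs μ ± z·σ with z = 0.6745.
Half-width = 15, so σ = 15/0.6745 = 22.239.
μ is the interval midpoint, -60.000.

μ = -60.000, σ = 22.239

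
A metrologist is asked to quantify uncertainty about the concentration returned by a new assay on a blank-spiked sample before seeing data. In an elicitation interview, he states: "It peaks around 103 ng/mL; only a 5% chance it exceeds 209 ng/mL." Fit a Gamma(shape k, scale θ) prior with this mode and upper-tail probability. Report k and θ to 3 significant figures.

Gamma(k,θ) with k>1 has mode (k−1)θ, so θ = 103/(k−1).
Need P(X < 209) = 0.95 with θ tied to k this way. Start at k = 2, θ = 103: P(X<209) ≈ 0.602.
Too low — raise k to concentrate. Iterating converges to k ≈ 6.53.
Then θ = 103/(6.53−1) ≈ 18.6.

k ≈ 6.53, θ ≈ 18.6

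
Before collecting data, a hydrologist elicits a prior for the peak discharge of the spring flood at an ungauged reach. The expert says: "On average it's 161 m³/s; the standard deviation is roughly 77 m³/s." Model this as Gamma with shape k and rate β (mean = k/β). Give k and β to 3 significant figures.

For Gamma(k, rate β): mean = k/β, variance = k/β², so CV = 1/√k.
CV = SD/mean = 77/161 = 0.4783, hence k = 1/CV² = 4.37.
Then β = k/mean = 4.37/161 = 0.0272.

k ≈ 4.37, β ≈ 0.0272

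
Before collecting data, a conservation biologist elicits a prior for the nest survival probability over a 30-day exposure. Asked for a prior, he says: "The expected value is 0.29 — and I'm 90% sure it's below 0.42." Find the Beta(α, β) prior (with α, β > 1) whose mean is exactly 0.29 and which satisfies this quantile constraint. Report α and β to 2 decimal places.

With mean 0.29 fixed, write α = 0.29s, β = 0.71s where s = α+β.
Need P(θ < 0.42) = 0.9 under Beta(0.29s, 0.71s). Normal approximation: (q−m)/√(m(1−m)/s) ≈ z_{0.9} = 1.28, so s ≈ 0.29·0.71·(1.28)²/(0.42−0.29)² = 20.0.
At s = 20.0: P(θ<0.42) ≈ 0.896. Adjusting to match 0.9 gives s ≈ 20.90.
So α = 0.29·20.90 ≈ 6.06, β = 0.71·20.90 ≈ 14.84.

α ≈ 6.06, β ≈ 14.84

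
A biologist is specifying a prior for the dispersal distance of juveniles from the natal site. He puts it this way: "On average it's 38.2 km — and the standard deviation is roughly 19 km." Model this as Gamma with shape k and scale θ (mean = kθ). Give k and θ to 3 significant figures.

For Gamma(k, scale θ): mean = kθ, variance = kθ², so CV = 1/√k.
CV = SD/mean = 19/38.2 = 0.4974, hence k = 1/CV² = 4.04.
Then θ = mean/k = 38.2/4.04 = 9.45.

k ≈ 4.04, θ ≈ 9.45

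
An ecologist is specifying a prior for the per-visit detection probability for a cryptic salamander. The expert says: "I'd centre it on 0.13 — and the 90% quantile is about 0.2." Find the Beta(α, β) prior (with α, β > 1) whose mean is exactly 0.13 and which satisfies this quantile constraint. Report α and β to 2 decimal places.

With mean 0.13 fixed, write α = 0.13s, β = 0.87s where s = α+β.
Need P(θ < 0.2) = 0.9 under Beta(0.13s, 0.87s). Normal approximation: (q−m)/√(m(1−m)/s) ≈ z_{0.9} = 1.28, so s ≈ 0.13·0.87·(1.28)²/(0.2−0.13)² = 37.9.
At s = 37.9: P(θ<0.2) ≈ 0.893. Adjusting to match 0.9 gives s ≈ 40.82.
So α = 0.13·40.82 ≈ 5.31, β = 0.87·40.82 ≈ 35.51.

α ≈ 5.31, β ≈ 35.51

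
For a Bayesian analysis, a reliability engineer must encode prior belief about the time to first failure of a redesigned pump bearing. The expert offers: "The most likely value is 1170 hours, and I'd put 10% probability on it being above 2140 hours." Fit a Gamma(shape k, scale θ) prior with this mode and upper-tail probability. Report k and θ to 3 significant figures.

Gamma(k,θ) with k>1 has mode (k−1)θ, so θ = 1170/(k−1).
Need P(X < 2140) = 0.9 with θ tied to k this way. Start at k = 2, θ = 1170: P(X<2140) ≈ 0.546.
Too low — raise k to concentrate. Iterating converges to k ≈ 6.23.
Then θ = 1170/(6.23−1) ≈ 224.

k ≈ 6.23, θ ≈ 224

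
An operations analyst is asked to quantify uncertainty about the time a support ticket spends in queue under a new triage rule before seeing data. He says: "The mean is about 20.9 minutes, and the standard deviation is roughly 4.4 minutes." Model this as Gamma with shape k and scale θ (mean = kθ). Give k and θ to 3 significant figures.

For Gamma(k, scale θ): mean = kθ, variance = kθ², so CV = 1/√k.
CV = SD/mean = 4.4/20.9 = 0.2105, hence k = 1/CV² = 22.6.
Then θ = mean/k = 20.9/22.6 = 0.926.

k ≈ 22.6, θ ≈ 0.926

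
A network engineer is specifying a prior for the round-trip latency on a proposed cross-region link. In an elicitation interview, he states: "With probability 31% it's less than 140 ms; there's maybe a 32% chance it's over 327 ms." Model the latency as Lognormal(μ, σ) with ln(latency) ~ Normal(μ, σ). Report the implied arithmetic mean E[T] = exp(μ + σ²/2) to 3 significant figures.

E[T] ≈ 319 ms

If T ~ Lognormal(μ,σ) then ln T ~ Normal(μ,σ), so the p-quantile of ln T is μ + z_p·σ.
ln(140) = 4.942 and ln(327) = 5.79; z_{0.31} = -0.4959, z_{0.68} = 0.4677.
σ = (5.79 − 4.942)/(0.4677 − (-0.4959)) = 0.880.
μ = 4.942 − (-0.4959)·0.880 = 5.378.
E[T] = exp(μ + σ²/2) = exp(5.378 + 0.3876) = 319 ms.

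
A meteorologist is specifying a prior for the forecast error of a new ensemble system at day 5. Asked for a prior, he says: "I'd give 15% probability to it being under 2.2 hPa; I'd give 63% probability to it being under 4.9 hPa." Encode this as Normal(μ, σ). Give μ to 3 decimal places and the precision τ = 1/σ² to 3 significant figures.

The p-quantile of Normal(μ,σ) is μ + z_p·σ, with z_{0.15} = -1.036 and z_{0.63} = 0.3319.
Eliminate σ: μ = (z₂·x₁ − z₁·x₂)/(z₂ − z₁) = (0.3319·2.2 − (-1.036)·4.9)/1.368 = 4.245.
Then σ = (x₂ − x₁)/(z₂ − z₁) = (4.9 − 2.2)/1.368 = 1.973.
Precision τ = 1/σ² = 1/1.973² = 0.257.

μ = 4.245, τ = 0.257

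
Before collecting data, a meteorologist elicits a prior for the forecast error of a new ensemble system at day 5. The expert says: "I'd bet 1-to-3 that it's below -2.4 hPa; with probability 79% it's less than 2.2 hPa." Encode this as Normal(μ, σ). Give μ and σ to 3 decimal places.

μ = -0.305, σ = 3.106

For Normal(μ,σ), the p-quantile is μ + z_p·σ. Here z_{0.25} = -0.6745, z_{0.79} = 0.8064.
So -2.4 = μ − 0.6745σ and 2.2 = μ + 0.8064σ.
Subtracting: σ = (2.2 − -2.4)/(0.8064 − (-0.6745)) = 3.106.
Then μ = -2.4 − (-0.6745)·3.106 = -0.305.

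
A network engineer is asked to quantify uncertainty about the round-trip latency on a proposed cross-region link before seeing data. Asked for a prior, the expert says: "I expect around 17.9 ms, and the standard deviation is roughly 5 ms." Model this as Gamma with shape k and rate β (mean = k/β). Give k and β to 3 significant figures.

k ≈ 12.8, β ≈ 0.716

For Gamma(k, rate β): mean = k/β, variance = k/β², so CV = 1/√k.
CV = SD/mean = 5/17.9 = 0.2793, hence k = 1/CV² = 12.8.
Then β = k/mean = 12.8/17.9 = 0.716.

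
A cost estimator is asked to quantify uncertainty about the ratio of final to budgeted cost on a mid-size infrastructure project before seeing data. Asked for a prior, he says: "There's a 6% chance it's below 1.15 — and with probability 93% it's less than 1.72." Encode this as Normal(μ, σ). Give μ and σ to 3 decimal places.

The p-quantile of Normal(μ,σ) is μ + z_p·σ, with z_{0.06} = -1.555 and z_{0.93} = 1.476.
Eliminate σ: μ = (z₂·x₁ − z₁·x₂)/(z₂ − z₁) = (1.476·1.15 − (-1.555)·1.72)/3.031 = 1.442.
Then σ = (x₂ − x₁)/(z₂ − z₁) = (1.72 − 1.15)/3.031 = 0.188.

μ = 1.442, σ = 0.188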